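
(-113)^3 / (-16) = 1442897 / 16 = 90181.06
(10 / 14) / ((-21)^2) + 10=30875 / 3087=10.00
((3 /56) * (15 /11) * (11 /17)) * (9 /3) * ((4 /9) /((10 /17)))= 3 /28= 0.11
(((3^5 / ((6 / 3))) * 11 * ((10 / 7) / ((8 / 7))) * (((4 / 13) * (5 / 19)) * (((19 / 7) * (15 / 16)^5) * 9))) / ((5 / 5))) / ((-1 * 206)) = -11.62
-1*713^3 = -362467097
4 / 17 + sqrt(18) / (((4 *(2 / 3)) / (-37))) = 4 / 17-333 *sqrt(2) / 8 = -58.63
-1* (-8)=8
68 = 68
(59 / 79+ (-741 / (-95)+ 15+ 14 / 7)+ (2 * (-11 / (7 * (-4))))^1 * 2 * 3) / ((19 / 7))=83672 / 7505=11.15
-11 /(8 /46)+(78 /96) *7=-921 /16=-57.56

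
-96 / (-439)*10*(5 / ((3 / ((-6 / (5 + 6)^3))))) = -9600 / 584309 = -0.02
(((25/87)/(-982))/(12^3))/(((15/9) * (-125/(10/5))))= 1/615124800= 0.00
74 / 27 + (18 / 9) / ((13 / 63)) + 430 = 155294 / 351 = 442.43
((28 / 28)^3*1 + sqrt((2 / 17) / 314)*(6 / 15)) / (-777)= -1 / 777 - 2*sqrt(2669) / 10369065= -0.00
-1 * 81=-81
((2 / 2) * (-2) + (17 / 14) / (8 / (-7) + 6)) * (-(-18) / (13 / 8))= -252 / 13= -19.38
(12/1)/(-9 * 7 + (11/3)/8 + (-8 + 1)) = -0.17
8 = 8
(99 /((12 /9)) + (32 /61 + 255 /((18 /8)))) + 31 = 219.11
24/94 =12/47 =0.26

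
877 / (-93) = -877 / 93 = -9.43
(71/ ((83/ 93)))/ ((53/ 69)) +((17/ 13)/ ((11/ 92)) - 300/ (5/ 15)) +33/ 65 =-2469000478/ 3145285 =-784.98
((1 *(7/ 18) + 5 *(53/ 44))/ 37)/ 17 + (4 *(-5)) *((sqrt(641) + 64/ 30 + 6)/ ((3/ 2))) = -40 *sqrt(641)/ 3 - 9003079/ 83028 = -446.01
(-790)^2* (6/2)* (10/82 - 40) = -3061210500/41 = -74663670.73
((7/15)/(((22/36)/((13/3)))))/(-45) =-182/2475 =-0.07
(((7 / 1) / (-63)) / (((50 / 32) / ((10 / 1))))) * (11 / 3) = -352 / 135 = -2.61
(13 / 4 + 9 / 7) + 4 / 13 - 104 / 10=-10113 / 1820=-5.56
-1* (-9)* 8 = 72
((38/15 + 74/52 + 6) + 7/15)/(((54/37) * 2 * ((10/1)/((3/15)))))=10027/140400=0.07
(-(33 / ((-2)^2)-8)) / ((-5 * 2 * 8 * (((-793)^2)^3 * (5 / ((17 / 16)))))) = 17 / 6366182570215527654400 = 0.00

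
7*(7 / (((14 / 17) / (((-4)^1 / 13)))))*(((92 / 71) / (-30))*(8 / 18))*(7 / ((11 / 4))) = 1226176 / 1370655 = 0.89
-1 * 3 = -3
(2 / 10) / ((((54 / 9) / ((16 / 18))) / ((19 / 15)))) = 76 / 2025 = 0.04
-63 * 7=-441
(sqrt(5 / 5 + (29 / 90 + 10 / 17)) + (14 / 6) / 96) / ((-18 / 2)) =-0.16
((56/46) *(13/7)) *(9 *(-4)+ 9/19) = -35100/437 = -80.32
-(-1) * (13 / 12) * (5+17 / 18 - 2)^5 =1034.41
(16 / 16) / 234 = 1 / 234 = 0.00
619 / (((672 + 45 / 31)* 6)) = 0.15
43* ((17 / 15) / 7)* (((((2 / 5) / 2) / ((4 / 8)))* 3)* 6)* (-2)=-17544 / 175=-100.25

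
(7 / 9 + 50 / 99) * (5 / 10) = 127 / 198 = 0.64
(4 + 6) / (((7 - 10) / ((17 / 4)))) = -85 / 6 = -14.17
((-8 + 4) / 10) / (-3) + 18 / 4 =139 / 30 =4.63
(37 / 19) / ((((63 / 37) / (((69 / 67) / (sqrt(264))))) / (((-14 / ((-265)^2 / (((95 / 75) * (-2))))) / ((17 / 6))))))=62974 * sqrt(66) / 39593206125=0.00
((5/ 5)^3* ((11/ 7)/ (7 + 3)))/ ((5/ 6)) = 33/ 175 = 0.19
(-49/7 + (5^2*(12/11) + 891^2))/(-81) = -8732914/891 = -9801.25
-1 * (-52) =52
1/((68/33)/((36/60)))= 99/340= 0.29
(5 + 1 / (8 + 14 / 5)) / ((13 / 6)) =275 / 117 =2.35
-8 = -8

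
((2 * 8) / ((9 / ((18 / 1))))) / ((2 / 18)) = 288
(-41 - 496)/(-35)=537/35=15.34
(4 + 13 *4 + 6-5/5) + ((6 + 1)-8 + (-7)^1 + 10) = 63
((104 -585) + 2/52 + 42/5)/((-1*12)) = 61433/1560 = 39.38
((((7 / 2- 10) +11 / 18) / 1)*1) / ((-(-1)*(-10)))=53 / 90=0.59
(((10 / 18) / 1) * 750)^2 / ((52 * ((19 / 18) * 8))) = 390625 / 988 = 395.37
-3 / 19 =-0.16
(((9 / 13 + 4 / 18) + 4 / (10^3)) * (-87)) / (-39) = 779143 / 380250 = 2.05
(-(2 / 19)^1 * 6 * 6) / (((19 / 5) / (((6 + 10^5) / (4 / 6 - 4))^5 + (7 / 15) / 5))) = 5469140446841810154298230528 / 225625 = 24239957659132676584147.28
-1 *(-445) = 445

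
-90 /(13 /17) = -1530 /13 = -117.69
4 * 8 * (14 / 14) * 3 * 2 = 192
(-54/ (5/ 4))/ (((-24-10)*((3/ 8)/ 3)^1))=864/ 85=10.16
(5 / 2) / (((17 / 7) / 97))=3395 / 34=99.85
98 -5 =93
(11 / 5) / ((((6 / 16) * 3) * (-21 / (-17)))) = 1496 / 945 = 1.58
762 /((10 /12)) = 914.40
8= 8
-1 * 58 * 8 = -464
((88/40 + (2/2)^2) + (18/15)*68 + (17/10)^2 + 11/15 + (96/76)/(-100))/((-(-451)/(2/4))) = 503941/5141400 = 0.10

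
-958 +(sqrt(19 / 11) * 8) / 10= -958 +4 * sqrt(209) / 55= -956.95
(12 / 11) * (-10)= -120 / 11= -10.91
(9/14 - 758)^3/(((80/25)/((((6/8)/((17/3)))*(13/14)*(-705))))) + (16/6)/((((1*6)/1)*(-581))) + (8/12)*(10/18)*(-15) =367241598347135537849/31222066176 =11762245210.71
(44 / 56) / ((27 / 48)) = 88 / 63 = 1.40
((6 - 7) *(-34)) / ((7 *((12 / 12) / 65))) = 2210 / 7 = 315.71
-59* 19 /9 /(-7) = 1121 /63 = 17.79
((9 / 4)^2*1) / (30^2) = 0.01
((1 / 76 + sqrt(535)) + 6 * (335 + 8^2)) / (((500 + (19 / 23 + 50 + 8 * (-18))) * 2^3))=23 * sqrt(535) / 74856 + 4184735 / 5689056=0.74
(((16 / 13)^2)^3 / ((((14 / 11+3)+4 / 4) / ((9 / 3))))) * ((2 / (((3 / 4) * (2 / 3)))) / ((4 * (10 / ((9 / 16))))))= 0.11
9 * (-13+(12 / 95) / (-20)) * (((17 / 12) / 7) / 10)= -2.37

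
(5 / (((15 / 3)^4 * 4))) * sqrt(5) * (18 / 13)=0.01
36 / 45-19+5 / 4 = -339 / 20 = -16.95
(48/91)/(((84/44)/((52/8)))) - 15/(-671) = 59783/32879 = 1.82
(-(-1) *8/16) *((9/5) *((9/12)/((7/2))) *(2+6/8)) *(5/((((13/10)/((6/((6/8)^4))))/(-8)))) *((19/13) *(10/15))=-1070080/3549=-301.52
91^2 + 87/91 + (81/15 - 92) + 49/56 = 29834281/3640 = 8196.23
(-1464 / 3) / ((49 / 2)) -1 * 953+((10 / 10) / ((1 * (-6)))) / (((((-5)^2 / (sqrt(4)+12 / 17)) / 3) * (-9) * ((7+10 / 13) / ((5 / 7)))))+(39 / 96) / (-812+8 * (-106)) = -39133006568809 / 40222304640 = -972.92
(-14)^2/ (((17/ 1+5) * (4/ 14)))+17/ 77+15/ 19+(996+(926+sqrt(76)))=2 * sqrt(19)+2858983/ 1463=1962.91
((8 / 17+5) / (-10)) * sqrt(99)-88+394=300.56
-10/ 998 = -5/ 499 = -0.01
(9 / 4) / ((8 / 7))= 63 / 32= 1.97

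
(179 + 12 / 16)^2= 516961 / 16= 32310.06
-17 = -17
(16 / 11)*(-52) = -832 / 11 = -75.64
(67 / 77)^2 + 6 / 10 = 40232 / 29645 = 1.36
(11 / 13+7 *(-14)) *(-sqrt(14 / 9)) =121.17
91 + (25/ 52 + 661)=39129/ 52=752.48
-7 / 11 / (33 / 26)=-182 / 363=-0.50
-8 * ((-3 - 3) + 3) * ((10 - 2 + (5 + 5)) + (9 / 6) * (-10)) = 72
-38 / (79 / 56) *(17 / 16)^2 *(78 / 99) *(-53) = 26483093 / 20856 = 1269.81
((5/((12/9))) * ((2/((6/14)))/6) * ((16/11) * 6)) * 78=21840/11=1985.45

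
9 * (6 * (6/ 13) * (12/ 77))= 3.88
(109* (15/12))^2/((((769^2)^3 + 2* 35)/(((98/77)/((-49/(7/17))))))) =-297025/309378145850051710696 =-0.00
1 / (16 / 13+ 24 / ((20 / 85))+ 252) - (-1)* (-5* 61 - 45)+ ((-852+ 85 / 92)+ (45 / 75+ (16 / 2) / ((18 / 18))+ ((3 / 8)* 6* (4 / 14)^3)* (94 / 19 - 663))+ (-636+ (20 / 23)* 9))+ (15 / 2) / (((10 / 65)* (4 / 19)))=-1954544281671 / 1203820240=-1623.62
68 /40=17 /10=1.70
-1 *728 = -728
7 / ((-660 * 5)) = -7 / 3300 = -0.00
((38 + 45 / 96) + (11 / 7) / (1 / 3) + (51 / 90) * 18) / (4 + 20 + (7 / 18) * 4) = 538101 / 257600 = 2.09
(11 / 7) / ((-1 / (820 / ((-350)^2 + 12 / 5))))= -11275 / 1071896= -0.01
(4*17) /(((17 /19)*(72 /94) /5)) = 4465 /9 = 496.11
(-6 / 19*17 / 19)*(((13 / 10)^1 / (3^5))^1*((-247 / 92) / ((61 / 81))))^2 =-485537 / 4724181600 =-0.00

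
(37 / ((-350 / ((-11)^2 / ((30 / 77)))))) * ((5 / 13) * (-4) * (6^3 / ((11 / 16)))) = 5157504 / 325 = 15869.24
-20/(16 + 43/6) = -120/139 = -0.86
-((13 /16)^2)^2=-28561 /65536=-0.44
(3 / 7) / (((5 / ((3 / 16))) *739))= 9 / 413840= 0.00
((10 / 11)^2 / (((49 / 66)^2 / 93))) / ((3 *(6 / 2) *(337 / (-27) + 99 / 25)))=-3138750 / 1726319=-1.82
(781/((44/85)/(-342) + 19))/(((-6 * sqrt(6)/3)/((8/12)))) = -5.59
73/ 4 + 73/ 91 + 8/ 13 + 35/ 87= 635573/ 31668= 20.07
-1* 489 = -489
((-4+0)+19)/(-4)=-15/4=-3.75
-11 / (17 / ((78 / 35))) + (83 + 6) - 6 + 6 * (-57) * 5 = -968923 / 595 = -1628.44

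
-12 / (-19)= 12 / 19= 0.63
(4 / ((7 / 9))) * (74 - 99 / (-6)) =3258 / 7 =465.43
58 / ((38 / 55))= 1595 / 19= 83.95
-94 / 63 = -1.49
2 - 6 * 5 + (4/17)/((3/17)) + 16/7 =-512/21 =-24.38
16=16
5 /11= 0.45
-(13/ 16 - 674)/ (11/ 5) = 53855/ 176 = 305.99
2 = 2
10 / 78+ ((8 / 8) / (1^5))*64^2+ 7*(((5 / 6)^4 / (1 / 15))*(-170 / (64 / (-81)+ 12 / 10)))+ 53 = -872842727 / 51792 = -16852.85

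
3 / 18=1 / 6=0.17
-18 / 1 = -18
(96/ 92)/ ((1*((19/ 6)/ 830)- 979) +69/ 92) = -59760/ 56024159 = -0.00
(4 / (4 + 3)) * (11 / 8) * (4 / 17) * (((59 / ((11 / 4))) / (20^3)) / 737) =59 / 87703000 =0.00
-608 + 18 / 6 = -605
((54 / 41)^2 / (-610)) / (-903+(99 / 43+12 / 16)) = 1032 / 326593085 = 0.00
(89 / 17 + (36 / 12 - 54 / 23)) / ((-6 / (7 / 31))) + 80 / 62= 38863 / 36363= 1.07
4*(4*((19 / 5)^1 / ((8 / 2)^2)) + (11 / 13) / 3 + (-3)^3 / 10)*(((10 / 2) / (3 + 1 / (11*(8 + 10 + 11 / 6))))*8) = -11990440 / 153387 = -78.17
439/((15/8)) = 3512/15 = 234.13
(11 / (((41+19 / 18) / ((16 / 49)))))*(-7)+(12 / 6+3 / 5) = 53047 / 26495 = 2.00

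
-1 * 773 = -773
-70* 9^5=-4133430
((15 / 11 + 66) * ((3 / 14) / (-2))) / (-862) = 2223 / 265496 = 0.01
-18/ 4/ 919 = -9/ 1838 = -0.00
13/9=1.44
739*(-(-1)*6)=4434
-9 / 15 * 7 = -21 / 5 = -4.20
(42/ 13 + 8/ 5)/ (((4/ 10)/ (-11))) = -1727/ 13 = -132.85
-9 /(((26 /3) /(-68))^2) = -554.06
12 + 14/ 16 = 103/ 8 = 12.88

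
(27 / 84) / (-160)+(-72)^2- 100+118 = 5202.00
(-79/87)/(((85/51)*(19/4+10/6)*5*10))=-474/279125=-0.00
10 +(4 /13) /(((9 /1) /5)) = 1190 /117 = 10.17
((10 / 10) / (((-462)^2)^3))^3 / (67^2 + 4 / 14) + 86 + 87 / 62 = 11184638755612303209638305954189081924009350478656307231 / 127965972107023952573828191393194884533784781265305600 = 87.40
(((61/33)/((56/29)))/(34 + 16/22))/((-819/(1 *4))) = -1769/13140036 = -0.00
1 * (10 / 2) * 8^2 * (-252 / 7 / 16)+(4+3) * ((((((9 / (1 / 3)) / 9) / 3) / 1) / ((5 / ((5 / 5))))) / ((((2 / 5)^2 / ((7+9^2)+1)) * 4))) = -8405 / 16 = -525.31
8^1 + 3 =11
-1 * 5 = -5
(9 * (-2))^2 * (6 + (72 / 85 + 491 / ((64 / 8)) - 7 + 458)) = 28598751 / 170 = 168227.95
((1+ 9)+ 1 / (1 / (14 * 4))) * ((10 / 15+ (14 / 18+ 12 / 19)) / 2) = 68.51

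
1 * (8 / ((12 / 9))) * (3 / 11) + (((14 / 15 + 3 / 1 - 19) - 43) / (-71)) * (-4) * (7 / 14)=0.00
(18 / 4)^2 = 81 / 4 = 20.25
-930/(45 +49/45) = -20925/1037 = -20.18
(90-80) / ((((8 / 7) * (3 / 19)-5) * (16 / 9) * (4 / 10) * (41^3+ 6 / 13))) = -0.00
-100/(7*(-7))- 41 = -1909/49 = -38.96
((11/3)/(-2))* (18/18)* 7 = -12.83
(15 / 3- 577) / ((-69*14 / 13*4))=1859 / 966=1.92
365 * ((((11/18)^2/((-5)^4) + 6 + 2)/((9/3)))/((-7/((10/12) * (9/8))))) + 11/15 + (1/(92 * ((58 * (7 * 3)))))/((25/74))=-78441553867/605102400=-129.63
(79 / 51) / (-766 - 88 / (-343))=-0.00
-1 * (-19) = 19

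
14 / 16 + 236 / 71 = 2385 / 568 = 4.20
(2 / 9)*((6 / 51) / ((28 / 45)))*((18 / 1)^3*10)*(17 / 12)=3471.43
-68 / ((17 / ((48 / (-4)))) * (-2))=-24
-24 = -24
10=10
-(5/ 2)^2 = -25/ 4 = -6.25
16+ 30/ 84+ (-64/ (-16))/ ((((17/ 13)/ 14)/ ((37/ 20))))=113741/ 1190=95.58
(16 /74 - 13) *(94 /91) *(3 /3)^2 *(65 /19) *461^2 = -47245543510 /4921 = -9600801.36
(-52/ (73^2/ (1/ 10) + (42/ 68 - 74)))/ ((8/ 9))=-1989/ 1809365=-0.00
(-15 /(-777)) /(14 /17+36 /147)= 119 /6586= 0.02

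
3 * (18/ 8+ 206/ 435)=4739/ 580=8.17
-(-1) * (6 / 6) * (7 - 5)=2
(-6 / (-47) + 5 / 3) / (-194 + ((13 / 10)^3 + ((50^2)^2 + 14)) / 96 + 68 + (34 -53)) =8096000 / 293096521259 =0.00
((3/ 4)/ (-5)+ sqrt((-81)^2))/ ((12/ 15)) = 1617/ 16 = 101.06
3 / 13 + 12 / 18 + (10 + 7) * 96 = 63683 / 39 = 1632.90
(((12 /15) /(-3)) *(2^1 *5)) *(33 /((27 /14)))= -1232 /27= -45.63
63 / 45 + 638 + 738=6887 / 5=1377.40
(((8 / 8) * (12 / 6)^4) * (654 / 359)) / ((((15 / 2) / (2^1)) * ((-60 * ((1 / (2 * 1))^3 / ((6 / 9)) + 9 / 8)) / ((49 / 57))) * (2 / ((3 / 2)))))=-97664 / 1534725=-0.06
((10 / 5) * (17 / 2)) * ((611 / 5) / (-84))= -10387 / 420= -24.73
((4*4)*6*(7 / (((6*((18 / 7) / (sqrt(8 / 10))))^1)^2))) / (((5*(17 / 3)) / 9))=2744 / 3825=0.72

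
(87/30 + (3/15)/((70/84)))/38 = 157/1900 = 0.08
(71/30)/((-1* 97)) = -71/2910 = -0.02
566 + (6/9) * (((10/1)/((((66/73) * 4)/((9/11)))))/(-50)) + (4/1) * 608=2997.97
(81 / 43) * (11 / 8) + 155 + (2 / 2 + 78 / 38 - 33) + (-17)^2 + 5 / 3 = 8202211 / 19608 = 418.31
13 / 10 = 1.30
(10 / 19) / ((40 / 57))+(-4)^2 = 67 / 4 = 16.75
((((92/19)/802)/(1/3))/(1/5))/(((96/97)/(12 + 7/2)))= 345805/243808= 1.42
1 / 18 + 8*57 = 8209 / 18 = 456.06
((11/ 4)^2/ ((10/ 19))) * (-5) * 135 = -310365/ 32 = -9698.91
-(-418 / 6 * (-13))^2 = -7382089 / 9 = -820232.11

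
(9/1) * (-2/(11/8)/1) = -144/11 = -13.09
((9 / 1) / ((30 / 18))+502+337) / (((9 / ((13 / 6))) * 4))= 27443 / 540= 50.82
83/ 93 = 0.89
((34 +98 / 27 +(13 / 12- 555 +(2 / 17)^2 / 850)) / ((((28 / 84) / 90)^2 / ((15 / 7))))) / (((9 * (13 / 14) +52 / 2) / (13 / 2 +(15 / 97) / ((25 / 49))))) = -15969867.32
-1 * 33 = -33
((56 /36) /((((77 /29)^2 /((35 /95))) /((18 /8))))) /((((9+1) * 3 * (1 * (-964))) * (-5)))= 841 /664870800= 0.00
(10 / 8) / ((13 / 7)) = 35 / 52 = 0.67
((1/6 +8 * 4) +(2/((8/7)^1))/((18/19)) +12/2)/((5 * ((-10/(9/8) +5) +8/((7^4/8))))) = -6917281/3338360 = -2.07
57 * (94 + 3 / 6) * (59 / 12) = 211869 / 8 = 26483.62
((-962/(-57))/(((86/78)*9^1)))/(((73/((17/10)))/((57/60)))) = 106301/2825100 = 0.04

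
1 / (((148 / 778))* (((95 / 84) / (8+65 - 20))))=865914 / 3515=246.35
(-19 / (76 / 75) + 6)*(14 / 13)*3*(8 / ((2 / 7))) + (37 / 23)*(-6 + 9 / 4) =-1386663 / 1196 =-1159.42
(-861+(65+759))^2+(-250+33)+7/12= 13831/12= 1152.58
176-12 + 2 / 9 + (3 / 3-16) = 149.22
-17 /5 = -3.40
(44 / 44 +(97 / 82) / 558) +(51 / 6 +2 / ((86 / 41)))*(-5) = -91027391 / 1967508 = -46.27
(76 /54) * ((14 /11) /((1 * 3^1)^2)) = 532 /2673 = 0.20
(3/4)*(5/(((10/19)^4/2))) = 390963/4000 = 97.74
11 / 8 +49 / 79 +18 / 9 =2525 / 632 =4.00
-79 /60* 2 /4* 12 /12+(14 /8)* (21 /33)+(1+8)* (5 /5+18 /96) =29417 /2640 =11.14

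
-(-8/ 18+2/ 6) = 0.11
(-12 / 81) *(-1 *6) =8 / 9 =0.89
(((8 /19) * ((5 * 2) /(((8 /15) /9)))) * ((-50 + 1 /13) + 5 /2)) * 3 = -10108.60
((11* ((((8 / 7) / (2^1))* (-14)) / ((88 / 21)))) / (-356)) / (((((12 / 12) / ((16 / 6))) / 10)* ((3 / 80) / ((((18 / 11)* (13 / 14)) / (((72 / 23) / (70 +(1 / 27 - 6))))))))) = 103394200 / 79299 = 1303.85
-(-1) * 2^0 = 1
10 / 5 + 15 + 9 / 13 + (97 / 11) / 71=180891 / 10153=17.82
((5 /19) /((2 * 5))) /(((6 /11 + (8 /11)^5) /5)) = 805255 /4583332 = 0.18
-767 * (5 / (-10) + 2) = -2301 / 2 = -1150.50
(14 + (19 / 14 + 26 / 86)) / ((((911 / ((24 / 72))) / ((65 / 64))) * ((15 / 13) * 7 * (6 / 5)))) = 7965815 / 13267425024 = 0.00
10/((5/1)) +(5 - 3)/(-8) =7/4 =1.75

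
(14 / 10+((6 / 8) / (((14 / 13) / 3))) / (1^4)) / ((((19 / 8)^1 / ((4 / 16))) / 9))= 8793 / 2660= 3.31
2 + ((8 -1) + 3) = 12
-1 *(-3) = 3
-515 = -515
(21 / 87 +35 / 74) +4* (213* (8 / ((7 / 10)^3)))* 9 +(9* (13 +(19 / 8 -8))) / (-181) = 95310603440247 / 532920472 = 178845.83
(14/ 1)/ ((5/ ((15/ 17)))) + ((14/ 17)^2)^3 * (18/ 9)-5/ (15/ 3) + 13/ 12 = 920454361/ 289650828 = 3.18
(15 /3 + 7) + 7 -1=18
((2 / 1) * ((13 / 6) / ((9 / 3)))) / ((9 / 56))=728 / 81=8.99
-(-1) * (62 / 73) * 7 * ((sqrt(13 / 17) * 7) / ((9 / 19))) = 57722 * sqrt(221) / 11169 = 76.83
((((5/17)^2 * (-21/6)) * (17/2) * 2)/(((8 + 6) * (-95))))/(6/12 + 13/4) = 1/969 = 0.00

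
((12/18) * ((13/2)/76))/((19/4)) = 13/1083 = 0.01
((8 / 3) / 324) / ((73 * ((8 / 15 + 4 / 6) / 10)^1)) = 50 / 53217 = 0.00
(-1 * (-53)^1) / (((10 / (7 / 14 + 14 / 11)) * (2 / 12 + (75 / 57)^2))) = 4.95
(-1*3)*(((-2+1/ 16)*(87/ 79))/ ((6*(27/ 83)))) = 74617/ 22752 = 3.28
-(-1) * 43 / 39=43 / 39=1.10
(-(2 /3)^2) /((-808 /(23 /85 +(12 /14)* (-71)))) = -36049 /1081710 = -0.03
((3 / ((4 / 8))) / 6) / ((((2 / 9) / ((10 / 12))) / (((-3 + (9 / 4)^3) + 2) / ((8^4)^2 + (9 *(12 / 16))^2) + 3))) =9663704655 / 858995792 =11.25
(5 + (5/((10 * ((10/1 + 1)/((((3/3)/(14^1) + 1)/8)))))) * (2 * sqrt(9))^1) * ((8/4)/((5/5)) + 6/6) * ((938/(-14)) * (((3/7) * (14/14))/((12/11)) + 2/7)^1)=-23696895/34496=-686.95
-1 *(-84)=84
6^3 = 216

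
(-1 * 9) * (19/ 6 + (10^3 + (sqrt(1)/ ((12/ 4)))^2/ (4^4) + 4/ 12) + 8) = -2330497/ 256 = -9103.50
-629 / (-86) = 629 / 86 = 7.31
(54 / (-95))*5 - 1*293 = -295.84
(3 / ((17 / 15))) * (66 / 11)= 270 / 17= 15.88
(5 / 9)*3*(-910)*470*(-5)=10692500 / 3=3564166.67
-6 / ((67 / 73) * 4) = -219 / 134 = -1.63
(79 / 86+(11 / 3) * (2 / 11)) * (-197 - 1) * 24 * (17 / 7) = -5506776 / 301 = -18294.94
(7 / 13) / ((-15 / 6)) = -14 / 65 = -0.22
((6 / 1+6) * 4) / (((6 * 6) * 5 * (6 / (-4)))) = -8 / 45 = -0.18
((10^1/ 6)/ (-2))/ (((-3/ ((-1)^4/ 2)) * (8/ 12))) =5/ 24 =0.21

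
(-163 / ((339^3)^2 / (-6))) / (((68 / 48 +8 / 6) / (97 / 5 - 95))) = -18256 / 1030566117541455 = -0.00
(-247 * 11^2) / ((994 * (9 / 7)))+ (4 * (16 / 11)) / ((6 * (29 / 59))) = -8729665 / 407682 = -21.41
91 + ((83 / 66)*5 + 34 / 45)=97063 / 990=98.04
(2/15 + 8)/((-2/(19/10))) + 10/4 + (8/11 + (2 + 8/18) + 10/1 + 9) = 41939/2475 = 16.95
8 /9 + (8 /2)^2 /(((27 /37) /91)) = 1996.15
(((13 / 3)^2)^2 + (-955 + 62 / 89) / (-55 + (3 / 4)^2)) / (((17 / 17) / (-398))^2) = 368145679370108 / 6279039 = 58630895.49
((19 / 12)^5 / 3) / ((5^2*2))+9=9.07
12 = 12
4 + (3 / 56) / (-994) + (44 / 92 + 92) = 96.48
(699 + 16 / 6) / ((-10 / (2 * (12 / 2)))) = -842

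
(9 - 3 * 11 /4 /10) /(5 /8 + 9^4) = 327 /262465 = 0.00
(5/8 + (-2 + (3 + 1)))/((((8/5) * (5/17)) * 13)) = 357/832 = 0.43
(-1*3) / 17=-3 / 17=-0.18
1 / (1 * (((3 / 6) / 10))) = 20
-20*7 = -140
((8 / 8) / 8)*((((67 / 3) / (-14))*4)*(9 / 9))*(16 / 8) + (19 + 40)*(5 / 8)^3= 137723 / 10752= 12.81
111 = 111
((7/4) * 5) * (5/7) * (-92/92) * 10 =-125/2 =-62.50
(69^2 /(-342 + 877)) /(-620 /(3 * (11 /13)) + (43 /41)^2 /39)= -49759281 /1365528115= -0.04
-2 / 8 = -1 / 4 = -0.25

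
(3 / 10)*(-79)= -237 / 10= -23.70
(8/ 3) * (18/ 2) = 24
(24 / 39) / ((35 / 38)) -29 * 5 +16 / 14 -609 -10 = -346796 / 455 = -762.19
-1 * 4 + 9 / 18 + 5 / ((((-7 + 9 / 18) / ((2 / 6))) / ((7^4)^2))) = -1478157.60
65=65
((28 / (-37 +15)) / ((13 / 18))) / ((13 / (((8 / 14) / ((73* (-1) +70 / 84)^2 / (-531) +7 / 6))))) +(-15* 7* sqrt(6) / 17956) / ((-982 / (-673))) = -0.00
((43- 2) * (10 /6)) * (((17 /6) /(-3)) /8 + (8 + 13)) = 616435 /432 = 1426.93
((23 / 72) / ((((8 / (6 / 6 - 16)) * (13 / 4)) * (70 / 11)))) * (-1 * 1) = 0.03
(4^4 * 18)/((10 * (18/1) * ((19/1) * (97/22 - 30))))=-2816/53485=-0.05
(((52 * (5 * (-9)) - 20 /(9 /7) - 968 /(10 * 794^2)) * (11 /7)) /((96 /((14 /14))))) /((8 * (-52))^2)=-26253157997 /117828791009280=-0.00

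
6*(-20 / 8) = -15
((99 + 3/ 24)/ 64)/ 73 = 793/ 37376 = 0.02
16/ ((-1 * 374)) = -8/ 187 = -0.04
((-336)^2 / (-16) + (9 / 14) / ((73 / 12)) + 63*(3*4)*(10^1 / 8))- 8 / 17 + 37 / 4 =-212036289 / 34748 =-6102.11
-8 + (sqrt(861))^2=853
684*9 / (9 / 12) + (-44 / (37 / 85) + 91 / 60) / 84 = 1530406807 / 186480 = 8206.81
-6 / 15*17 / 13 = -0.52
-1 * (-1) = 1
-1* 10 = -10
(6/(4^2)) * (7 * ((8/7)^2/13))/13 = 0.02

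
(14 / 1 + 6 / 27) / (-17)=-128 / 153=-0.84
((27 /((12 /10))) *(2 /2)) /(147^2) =5 /4802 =0.00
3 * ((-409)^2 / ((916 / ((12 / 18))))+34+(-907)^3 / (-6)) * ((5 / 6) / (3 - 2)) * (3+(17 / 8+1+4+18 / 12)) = 3614132953.44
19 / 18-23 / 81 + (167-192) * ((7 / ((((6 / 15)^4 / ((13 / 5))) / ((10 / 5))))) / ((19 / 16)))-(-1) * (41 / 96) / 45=-7370807663 / 246240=-29933.43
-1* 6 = -6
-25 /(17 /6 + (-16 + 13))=150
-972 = -972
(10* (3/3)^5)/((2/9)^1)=45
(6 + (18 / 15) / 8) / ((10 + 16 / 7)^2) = 6027 / 147920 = 0.04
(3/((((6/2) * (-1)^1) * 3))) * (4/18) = -2/27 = -0.07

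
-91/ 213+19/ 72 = -835/ 5112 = -0.16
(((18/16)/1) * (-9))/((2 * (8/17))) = -1377/128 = -10.76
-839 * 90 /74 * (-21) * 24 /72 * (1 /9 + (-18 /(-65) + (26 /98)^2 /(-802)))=366653729971 /132316366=2771.04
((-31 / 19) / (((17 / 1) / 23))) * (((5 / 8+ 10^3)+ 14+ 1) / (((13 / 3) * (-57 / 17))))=445625 / 2888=154.30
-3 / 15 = -1 / 5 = -0.20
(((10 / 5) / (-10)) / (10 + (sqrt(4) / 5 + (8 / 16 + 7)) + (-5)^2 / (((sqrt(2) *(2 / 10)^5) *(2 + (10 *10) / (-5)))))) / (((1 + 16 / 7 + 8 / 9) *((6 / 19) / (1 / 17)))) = 1652886 / 97456750231999 + 200390625 *sqrt(2) / 97456750231999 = 0.00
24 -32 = -8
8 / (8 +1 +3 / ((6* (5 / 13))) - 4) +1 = 143 / 63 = 2.27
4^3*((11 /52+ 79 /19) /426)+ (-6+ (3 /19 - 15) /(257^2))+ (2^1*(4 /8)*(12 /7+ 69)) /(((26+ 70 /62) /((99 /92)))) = -1592733588059389 /627340624326052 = -2.54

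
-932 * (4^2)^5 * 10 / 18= -4886364160 / 9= -542929351.11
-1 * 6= -6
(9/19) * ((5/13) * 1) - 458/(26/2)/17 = -7937/4199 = -1.89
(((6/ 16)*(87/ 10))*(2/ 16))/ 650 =261/ 416000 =0.00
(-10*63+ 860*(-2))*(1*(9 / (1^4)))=-21150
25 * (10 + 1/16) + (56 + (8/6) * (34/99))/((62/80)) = 47789695/147312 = 324.41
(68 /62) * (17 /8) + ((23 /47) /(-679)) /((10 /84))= 6570643 /2826580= 2.32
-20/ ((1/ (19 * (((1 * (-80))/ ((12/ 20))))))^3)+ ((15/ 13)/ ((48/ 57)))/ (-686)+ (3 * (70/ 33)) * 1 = 13780053647629595675/ 42378336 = 325167407413.77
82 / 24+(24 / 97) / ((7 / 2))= 28415 / 8148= 3.49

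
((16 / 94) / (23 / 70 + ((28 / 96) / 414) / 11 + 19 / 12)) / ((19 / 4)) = 0.02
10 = 10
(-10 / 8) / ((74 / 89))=-445 / 296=-1.50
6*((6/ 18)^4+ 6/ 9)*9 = 110/ 3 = 36.67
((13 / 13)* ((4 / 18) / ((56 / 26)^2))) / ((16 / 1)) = 0.00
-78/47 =-1.66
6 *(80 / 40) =12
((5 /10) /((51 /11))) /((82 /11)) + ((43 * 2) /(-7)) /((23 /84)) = -8628865 /192372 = -44.86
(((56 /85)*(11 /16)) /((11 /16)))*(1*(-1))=-56 /85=-0.66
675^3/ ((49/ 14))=615093750/ 7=87870535.71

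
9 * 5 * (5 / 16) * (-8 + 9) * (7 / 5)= 315 / 16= 19.69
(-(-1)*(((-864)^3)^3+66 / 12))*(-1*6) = 1609811155868664593702191071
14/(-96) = -7/48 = -0.15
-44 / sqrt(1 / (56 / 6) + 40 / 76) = -88 * sqrt(44821) / 337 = -55.28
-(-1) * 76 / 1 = 76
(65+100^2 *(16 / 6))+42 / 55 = 4410851 / 165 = 26732.43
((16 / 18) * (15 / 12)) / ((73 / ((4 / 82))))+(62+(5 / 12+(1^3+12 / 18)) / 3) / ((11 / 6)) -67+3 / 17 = -328686773 / 10074438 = -32.63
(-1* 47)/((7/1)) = -47/7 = -6.71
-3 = -3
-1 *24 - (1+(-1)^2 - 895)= 869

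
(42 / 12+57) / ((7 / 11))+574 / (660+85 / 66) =8374553 / 87290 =95.94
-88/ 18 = -44/ 9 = -4.89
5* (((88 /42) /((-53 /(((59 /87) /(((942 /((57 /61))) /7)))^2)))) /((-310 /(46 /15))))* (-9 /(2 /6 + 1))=-2225511211 /7604029349509620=-0.00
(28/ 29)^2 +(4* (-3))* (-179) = 2148.93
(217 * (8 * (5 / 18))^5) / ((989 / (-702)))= -18054400000 / 2162943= -8347.15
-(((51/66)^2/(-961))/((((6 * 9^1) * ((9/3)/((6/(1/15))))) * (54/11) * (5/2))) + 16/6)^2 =-750745916466049/105575871600144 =-7.11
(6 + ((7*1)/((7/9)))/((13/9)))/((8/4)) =159/26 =6.12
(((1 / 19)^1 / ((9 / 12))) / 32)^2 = 1 / 207936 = 0.00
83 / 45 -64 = -2797 / 45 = -62.16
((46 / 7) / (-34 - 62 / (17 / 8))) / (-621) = 17 / 101493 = 0.00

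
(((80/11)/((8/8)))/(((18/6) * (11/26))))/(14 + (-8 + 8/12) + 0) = 104/121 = 0.86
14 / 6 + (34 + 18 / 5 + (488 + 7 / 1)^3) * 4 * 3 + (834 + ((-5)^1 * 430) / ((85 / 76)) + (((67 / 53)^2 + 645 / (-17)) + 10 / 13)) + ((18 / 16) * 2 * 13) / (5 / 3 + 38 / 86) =51022645344301559 / 35056320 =1455447843.48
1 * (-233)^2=54289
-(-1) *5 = 5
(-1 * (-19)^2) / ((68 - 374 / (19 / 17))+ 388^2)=-6859 / 2855270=-0.00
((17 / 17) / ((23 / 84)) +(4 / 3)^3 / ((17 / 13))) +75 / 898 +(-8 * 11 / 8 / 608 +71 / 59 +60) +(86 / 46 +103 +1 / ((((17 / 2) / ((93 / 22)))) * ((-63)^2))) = 1747488748458913 / 10183304008416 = 171.60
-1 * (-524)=524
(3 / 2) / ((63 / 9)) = 3 / 14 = 0.21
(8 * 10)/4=20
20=20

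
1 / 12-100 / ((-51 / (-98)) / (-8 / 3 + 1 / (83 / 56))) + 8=19853801 / 50796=390.85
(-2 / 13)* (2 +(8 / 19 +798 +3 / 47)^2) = -1016875238214 / 10366837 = -98089.25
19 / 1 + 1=20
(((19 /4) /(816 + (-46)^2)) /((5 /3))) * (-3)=-171 /58640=-0.00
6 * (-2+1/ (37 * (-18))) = -1333/ 111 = -12.01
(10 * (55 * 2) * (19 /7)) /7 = 20900 /49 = 426.53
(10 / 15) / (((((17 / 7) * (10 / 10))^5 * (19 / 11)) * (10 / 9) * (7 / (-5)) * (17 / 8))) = -633864 / 458613811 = -0.00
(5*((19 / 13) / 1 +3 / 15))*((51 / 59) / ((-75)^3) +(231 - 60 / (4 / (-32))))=70788937296 / 11984375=5906.77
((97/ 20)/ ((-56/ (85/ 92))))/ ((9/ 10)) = -8245/ 92736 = -0.09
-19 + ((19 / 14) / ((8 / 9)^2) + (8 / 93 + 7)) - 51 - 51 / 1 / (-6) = -52.70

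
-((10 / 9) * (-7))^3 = 343000 / 729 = 470.51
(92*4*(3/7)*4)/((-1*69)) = -64/7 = -9.14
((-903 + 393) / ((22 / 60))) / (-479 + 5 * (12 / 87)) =2.91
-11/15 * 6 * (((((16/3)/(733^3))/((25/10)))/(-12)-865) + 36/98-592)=27828720553474874/4342007027925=6409.18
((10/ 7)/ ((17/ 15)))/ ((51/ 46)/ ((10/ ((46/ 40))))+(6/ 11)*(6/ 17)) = 220000/ 55853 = 3.94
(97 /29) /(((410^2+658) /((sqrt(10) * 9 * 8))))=3492 * sqrt(10) /2446991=0.00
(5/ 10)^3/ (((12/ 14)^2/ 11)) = 539/ 288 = 1.87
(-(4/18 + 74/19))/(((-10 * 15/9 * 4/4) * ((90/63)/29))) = 35728/7125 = 5.01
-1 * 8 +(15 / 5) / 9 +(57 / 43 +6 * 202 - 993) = 27433 / 129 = 212.66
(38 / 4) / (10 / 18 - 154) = -171 / 2762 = -0.06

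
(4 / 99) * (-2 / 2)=-4 / 99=-0.04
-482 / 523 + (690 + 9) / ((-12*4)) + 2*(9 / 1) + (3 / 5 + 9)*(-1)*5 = -380611 / 8368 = -45.48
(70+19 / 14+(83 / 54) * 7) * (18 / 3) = 31040 / 63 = 492.70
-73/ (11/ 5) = -365/ 11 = -33.18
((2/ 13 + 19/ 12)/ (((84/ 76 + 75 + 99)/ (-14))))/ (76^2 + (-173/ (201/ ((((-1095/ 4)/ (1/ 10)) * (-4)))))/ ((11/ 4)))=-26563691/ 449233950672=-0.00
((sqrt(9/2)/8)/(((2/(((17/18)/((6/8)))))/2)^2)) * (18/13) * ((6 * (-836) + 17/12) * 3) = -17390575 * sqrt(2)/2808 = -8758.54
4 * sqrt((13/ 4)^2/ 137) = 13 * sqrt(137)/ 137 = 1.11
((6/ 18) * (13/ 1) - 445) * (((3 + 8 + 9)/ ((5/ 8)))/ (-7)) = 42304/ 21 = 2014.48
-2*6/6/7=-2/7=-0.29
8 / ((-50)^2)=2 / 625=0.00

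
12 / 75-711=-710.84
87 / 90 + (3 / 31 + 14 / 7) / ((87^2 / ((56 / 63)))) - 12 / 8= -5628736 / 10558755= -0.53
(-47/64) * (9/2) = -423/128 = -3.30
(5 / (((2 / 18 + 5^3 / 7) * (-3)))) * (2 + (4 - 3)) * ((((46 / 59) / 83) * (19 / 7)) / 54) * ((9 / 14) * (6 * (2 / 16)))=-19665 / 310430624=-0.00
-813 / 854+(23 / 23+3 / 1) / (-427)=-821 / 854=-0.96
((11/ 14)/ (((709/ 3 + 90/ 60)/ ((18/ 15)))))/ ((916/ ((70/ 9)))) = 11/ 326783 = 0.00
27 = 27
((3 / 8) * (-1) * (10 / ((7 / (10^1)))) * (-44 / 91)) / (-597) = -550 / 126763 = -0.00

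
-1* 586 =-586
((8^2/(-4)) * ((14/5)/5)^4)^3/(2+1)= -232218265089212416/178813934326171875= -1.30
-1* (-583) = 583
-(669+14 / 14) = -670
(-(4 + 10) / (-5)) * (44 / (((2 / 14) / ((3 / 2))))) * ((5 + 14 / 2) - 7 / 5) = 342804 / 25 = 13712.16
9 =9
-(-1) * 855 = 855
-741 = -741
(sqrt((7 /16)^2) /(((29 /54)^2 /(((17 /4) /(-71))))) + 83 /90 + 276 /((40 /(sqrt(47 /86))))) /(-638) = -0.01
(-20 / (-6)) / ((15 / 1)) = 2 / 9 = 0.22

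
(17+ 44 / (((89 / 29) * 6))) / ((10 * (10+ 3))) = 5177 / 34710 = 0.15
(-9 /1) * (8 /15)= -24 /5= -4.80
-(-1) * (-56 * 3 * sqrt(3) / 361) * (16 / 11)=-1.17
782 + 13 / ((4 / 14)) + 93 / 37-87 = 54983 / 74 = 743.01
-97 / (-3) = 97 / 3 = 32.33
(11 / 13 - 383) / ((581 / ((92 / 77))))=-457056 / 581581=-0.79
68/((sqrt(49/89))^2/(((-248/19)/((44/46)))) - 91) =-17260304/23108589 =-0.75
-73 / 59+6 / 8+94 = 22069 / 236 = 93.51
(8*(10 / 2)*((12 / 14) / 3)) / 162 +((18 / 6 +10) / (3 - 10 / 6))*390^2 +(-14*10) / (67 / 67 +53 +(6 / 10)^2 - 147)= 162283610320 / 109431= 1482976.58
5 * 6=30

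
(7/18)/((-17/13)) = -0.30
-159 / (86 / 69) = -10971 / 86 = -127.57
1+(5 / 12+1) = 2.42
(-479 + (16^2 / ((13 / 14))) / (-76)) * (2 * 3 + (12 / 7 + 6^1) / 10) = -28252533 / 8645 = -3268.08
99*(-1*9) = -891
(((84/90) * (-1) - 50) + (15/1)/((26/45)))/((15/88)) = -146.50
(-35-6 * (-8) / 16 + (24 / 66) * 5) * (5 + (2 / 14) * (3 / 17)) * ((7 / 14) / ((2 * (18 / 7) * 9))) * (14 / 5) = -347438 / 75735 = -4.59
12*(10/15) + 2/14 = 57/7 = 8.14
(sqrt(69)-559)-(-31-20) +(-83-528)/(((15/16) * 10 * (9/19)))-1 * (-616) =-19972/675 +sqrt(69) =-21.28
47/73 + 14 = 1069/73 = 14.64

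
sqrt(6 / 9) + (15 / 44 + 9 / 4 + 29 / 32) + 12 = sqrt(6) / 3 + 5455 / 352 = 16.31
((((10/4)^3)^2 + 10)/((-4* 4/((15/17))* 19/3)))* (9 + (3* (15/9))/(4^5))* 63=-425192066775/338690048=-1255.40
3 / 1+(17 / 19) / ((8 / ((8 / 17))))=58 / 19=3.05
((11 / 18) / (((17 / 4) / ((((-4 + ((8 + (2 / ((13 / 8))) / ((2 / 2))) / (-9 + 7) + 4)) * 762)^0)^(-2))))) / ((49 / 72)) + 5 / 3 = 4693 / 2499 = 1.88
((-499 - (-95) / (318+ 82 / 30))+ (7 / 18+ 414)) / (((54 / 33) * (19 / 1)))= -80316533 / 29616516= -2.71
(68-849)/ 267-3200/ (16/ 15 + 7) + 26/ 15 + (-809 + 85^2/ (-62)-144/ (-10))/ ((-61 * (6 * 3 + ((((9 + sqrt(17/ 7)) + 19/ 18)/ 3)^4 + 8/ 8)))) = -17133323376541703214169954705069/ 43073905587523206114786020085-36015390854753806536768 * sqrt(119)/ 6666342524456496442688275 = -397.82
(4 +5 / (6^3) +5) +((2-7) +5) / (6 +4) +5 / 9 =9.58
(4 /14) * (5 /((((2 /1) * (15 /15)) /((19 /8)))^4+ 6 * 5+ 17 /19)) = 1303210 /28642383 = 0.05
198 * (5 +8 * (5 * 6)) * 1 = 48510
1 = 1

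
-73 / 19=-3.84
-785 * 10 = -7850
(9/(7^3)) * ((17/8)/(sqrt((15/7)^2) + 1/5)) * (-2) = -765/16072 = -0.05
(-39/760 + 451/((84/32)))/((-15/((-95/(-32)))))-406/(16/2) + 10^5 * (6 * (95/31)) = 4596268154029/2499840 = 1838624.93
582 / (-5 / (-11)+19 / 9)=28809 / 127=226.84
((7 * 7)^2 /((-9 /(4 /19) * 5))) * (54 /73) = -57624 /6935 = -8.31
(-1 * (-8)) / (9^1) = 8 / 9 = 0.89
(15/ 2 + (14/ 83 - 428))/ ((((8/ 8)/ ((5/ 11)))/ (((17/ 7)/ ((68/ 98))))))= -2442125/ 3652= -668.71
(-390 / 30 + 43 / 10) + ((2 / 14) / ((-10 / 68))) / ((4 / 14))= -121 / 10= -12.10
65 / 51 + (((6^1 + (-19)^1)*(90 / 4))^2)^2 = 5973015482915 / 816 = 7319871915.34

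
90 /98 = 45 /49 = 0.92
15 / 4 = 3.75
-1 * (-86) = 86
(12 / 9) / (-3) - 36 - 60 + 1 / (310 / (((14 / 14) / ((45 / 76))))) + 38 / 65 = -8691596 / 90675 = -95.85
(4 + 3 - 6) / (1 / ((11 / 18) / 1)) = 11 / 18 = 0.61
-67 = -67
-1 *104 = -104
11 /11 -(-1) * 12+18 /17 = 239 /17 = 14.06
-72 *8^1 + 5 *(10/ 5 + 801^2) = 3207439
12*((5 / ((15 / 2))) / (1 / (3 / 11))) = 24 / 11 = 2.18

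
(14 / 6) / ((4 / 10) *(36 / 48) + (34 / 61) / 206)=62830 / 8151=7.71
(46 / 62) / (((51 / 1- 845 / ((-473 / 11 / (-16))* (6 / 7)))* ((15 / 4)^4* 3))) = -253184 / 63937906875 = -0.00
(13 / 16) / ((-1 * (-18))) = 13 / 288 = 0.05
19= 19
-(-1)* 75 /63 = 25 /21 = 1.19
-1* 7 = -7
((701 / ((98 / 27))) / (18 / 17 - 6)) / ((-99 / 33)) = 35751 / 2744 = 13.03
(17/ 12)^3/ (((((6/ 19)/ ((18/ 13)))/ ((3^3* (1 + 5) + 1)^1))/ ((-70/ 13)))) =-532544635/ 48672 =-10941.50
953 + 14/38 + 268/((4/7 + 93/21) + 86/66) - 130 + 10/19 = 866.41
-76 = -76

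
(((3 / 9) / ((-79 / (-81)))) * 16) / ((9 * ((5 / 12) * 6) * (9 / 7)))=224 / 1185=0.19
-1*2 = -2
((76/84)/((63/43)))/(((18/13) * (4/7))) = 10621/13608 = 0.78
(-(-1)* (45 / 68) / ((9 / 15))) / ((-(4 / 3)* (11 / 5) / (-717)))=806625 / 2992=269.59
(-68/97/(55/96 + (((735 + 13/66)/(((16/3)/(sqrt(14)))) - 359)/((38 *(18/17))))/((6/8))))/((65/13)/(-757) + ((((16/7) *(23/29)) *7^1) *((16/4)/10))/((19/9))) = -21124332232600798080 *sqrt(14)/2592642702276311018893 - 52364561710037258880/2592642702276311018893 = -0.05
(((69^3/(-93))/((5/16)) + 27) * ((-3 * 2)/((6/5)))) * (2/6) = 582621/31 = 18794.23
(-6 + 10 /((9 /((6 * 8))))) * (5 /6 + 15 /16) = 6035 /72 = 83.82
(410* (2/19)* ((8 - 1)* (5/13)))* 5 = 580.97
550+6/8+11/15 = 33089/60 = 551.48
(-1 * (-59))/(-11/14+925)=0.06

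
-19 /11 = -1.73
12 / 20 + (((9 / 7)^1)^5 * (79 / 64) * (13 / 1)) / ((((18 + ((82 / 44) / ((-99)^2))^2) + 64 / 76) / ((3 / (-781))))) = 935101904771502583611 / 1588940750690047765360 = 0.59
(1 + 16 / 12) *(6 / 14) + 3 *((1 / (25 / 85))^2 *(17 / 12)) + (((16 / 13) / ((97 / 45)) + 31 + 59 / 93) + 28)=110.34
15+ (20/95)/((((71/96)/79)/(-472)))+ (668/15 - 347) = -220595768/20235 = -10901.69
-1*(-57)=57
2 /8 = 1 /4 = 0.25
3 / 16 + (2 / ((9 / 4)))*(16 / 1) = 2075 / 144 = 14.41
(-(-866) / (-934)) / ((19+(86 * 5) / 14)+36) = -3031 / 280200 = -0.01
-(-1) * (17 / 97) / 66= 17 / 6402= 0.00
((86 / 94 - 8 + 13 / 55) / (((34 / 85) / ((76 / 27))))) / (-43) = 1.12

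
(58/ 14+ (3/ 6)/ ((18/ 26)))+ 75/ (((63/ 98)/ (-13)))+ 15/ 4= -380029/ 252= -1508.05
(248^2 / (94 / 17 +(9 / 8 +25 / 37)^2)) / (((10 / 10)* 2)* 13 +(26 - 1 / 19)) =1740561231872 / 12895566579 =134.97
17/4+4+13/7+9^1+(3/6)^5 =4287/224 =19.14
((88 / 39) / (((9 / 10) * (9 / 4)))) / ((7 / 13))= 3520 / 1701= 2.07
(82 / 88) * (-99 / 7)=-369 / 28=-13.18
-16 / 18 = -8 / 9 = -0.89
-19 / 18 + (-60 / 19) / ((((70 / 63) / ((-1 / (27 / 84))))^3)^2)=-1522.81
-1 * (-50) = 50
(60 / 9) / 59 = 20 / 177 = 0.11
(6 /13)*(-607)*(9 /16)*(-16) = 32778 /13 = 2521.38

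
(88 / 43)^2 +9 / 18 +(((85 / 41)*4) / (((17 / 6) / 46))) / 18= 5534611 / 454854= 12.17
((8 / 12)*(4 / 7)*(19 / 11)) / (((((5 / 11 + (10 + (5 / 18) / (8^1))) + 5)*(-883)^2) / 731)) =5333376 / 133907687305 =0.00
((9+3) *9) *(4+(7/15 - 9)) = -2448/5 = -489.60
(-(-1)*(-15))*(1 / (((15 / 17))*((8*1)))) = -17 / 8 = -2.12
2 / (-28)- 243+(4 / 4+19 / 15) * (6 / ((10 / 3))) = -83647 / 350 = -238.99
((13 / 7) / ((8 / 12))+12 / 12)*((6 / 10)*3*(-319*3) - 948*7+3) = -1107117 / 35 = -31631.91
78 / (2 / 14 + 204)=546 / 1429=0.38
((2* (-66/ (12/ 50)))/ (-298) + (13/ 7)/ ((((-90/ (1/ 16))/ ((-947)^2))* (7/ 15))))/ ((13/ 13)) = -1735825433/ 700896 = -2476.58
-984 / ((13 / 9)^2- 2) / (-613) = 79704 / 4291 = 18.57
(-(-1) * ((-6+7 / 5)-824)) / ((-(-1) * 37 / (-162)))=671166 / 185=3627.92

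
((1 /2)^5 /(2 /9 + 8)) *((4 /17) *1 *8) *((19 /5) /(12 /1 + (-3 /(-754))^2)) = 16202706 /7151940715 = 0.00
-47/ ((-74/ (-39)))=-1833/ 74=-24.77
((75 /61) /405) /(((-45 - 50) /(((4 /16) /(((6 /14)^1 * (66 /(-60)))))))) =35 /2065338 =0.00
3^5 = 243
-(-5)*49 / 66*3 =245 / 22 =11.14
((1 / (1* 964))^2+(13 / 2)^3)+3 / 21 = 1787384701 / 6505072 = 274.77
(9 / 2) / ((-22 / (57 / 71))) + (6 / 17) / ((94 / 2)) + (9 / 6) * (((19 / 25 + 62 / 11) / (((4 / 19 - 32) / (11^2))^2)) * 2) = 1581340158682833 / 5691302887600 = 277.85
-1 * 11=-11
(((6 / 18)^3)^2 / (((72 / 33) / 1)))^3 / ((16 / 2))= 1331 / 42845606719488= 0.00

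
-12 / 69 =-4 / 23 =-0.17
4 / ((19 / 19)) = 4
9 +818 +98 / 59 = 48891 / 59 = 828.66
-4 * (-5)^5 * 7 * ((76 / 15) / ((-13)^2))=1330000 / 507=2623.27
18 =18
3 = 3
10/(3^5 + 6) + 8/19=2182/4731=0.46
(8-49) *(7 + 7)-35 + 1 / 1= -608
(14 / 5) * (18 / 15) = 84 / 25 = 3.36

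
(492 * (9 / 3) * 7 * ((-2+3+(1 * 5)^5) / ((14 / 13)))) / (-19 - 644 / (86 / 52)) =-1289606292 / 17561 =-73435.81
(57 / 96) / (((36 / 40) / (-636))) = -5035 / 12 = -419.58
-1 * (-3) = 3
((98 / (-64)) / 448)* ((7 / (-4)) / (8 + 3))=49 / 90112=0.00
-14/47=-0.30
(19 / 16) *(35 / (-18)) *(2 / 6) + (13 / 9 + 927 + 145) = 926791 / 864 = 1072.67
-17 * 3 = -51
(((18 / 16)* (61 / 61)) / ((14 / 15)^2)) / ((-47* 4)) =-2025 / 294784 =-0.01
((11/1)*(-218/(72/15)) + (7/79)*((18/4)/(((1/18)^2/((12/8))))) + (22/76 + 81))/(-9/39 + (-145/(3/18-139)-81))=43790927453/15640504056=2.80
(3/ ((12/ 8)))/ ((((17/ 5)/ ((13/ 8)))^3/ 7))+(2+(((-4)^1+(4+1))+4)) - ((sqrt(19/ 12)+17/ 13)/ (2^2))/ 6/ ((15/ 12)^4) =260773526593/ 30657120000 - 16 * sqrt(57)/ 5625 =8.48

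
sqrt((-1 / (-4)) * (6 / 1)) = sqrt(6) / 2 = 1.22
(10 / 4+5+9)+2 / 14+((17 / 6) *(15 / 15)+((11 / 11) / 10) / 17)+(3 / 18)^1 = 11691 / 595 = 19.65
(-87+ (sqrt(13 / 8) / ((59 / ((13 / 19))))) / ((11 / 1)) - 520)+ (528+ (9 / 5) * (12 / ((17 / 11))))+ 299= 13 * sqrt(26) / 49324+ 19888 / 85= 233.98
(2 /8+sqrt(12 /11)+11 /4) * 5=10 * sqrt(33) /11+15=20.22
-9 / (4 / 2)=-9 / 2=-4.50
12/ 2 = 6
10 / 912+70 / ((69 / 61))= 216385 / 3496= 61.90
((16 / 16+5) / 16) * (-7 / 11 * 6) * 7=-441 / 44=-10.02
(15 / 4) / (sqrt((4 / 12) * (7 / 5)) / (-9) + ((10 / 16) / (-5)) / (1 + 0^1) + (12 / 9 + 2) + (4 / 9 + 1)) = 2160 * sqrt(105) / 1682927 + 1356750 / 1682927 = 0.82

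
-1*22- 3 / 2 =-47 / 2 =-23.50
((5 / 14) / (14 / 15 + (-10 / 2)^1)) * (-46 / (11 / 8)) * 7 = 13800 / 671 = 20.57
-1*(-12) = 12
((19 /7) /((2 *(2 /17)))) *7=323 /4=80.75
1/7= 0.14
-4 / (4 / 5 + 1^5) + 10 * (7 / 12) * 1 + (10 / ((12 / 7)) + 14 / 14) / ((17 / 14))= 2827 / 306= 9.24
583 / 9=64.78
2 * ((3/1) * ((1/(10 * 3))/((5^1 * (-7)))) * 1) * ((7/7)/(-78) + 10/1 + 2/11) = -349/6006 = -0.06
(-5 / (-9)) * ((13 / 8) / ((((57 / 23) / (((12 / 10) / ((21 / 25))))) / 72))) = 14950 / 399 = 37.47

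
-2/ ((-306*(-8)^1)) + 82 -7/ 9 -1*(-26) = 107.22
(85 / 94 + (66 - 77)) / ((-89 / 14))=6643 / 4183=1.59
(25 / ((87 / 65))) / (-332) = -1625 / 28884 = -0.06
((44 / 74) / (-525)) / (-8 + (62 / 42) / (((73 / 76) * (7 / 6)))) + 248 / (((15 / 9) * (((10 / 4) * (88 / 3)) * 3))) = 246822823 / 364834800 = 0.68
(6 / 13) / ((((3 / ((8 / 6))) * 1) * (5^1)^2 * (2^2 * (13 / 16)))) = 32 / 12675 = 0.00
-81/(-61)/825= 0.00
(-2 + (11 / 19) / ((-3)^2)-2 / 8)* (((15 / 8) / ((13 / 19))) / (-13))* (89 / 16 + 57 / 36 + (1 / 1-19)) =-299575 / 59904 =-5.00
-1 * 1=-1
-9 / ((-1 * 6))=3 / 2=1.50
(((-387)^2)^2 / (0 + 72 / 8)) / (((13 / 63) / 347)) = 54484299913869 / 13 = 4191099993374.54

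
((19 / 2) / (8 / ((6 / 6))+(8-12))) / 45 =19 / 360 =0.05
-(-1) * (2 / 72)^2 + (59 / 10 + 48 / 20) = 53789 / 6480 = 8.30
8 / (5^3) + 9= 1133 / 125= 9.06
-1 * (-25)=25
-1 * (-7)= 7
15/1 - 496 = -481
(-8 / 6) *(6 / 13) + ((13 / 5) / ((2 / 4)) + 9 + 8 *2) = 1923 / 65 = 29.58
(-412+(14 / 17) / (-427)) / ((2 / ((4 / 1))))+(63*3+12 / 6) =-656425 / 1037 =-633.00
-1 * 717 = -717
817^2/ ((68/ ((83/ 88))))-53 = 55084435/ 5984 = 9205.29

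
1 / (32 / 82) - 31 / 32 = 51 / 32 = 1.59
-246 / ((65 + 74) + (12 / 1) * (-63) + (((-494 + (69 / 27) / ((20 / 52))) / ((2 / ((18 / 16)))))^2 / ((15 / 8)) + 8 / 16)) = -2952000 / 473570761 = -0.01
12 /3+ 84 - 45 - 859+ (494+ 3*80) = -82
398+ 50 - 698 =-250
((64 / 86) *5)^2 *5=128000 / 1849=69.23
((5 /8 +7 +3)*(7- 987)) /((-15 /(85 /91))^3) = 2088025 /830466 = 2.51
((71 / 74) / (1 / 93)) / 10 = 8.92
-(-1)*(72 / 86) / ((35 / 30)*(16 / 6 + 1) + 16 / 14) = 4536 / 29369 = 0.15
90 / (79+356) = 6 / 29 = 0.21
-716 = -716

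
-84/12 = -7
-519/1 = -519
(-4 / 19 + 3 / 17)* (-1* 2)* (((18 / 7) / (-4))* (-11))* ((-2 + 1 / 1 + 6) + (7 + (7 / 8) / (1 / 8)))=1089 / 119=9.15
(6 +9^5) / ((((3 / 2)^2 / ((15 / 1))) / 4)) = 1574800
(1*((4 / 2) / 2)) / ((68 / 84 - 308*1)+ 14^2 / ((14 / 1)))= -21 / 6157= -0.00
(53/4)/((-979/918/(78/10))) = -948753/9790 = -96.91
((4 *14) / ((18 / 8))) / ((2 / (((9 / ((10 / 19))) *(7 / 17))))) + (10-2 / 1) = 8128 / 85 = 95.62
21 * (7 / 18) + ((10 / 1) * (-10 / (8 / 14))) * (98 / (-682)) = 33.31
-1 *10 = -10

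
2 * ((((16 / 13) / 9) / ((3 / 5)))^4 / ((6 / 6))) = 0.01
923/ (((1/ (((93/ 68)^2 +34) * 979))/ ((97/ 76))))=14538208069385/ 351424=41369422.89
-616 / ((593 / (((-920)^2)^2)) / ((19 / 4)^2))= -9956787554560000 / 593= -16790535505160.20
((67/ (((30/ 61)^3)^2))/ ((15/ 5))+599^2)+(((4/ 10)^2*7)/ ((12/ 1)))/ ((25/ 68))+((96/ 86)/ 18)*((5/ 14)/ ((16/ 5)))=237233216950114687/ 658287000000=360379.62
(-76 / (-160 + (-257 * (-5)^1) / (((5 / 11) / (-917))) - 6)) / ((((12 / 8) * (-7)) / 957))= -0.00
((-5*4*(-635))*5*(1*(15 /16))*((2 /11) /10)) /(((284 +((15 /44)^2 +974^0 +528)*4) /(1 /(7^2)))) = 6985 /759059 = 0.01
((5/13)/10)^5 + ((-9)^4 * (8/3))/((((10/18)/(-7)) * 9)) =-1455135881467/59406880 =-24494.40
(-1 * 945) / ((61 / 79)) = -74655 / 61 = -1223.85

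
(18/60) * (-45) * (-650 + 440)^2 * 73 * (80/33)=-1158948000/11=-105358909.09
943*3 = 2829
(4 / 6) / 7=2 / 21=0.10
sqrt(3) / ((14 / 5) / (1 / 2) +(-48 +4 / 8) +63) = 10 * sqrt(3) / 211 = 0.08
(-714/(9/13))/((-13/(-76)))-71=-18301/3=-6100.33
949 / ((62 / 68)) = 32266 / 31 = 1040.84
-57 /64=-0.89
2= 2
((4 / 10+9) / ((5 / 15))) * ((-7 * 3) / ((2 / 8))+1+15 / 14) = -161727 / 70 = -2310.39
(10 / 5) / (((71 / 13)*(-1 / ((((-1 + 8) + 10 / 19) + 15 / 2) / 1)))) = -7423 / 1349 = -5.50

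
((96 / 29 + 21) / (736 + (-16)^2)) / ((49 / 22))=0.01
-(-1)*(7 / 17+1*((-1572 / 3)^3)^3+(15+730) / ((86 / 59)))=-4354406358395391387578963651 / 1462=-2978390122021471537331713.00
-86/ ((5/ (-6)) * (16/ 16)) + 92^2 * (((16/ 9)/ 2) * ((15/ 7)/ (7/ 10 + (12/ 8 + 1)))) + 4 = 540256/ 105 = 5145.30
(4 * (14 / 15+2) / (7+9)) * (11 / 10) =121 / 150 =0.81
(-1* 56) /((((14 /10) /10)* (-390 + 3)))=400 /387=1.03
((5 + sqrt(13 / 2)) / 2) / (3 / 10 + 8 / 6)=15*sqrt(26) / 98 + 75 / 49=2.31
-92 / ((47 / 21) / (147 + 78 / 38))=-5471424 / 893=-6127.01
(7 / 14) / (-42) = -1 / 84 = -0.01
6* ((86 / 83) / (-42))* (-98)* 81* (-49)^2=234155124 / 83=2821146.07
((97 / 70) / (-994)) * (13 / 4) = -1261 / 278320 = -0.00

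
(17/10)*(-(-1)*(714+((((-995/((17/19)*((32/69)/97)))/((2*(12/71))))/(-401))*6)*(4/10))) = 421650435/51328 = 8214.82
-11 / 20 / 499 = -11 / 9980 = -0.00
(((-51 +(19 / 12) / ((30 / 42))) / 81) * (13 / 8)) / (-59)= 38051 / 2293920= 0.02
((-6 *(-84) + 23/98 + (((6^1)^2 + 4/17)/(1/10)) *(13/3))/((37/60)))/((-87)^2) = 103680050/233284149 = 0.44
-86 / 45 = -1.91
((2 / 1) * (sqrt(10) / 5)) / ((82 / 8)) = 8 * sqrt(10) / 205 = 0.12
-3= -3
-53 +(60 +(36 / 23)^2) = 4999 / 529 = 9.45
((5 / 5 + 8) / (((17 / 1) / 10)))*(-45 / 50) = -81 / 17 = -4.76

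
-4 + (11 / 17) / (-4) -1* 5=-623 / 68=-9.16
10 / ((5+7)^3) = 5 / 864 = 0.01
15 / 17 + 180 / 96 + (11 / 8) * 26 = 5237 / 136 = 38.51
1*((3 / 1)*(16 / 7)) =48 / 7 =6.86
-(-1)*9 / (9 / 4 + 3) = 12 / 7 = 1.71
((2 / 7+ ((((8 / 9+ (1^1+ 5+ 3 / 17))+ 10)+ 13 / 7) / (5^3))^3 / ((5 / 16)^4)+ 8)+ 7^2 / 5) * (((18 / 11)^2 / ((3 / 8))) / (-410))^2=7082755419497010708736 / 1265695987452362060546875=0.01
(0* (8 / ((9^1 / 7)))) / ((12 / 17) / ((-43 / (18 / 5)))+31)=0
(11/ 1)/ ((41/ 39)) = 429/ 41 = 10.46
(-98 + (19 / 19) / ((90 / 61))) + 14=-7499 / 90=-83.32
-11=-11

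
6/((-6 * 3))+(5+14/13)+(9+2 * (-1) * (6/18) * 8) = 367/39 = 9.41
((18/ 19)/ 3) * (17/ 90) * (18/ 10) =51/ 475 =0.11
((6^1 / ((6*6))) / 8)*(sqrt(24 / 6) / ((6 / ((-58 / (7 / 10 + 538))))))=-145 / 193932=-0.00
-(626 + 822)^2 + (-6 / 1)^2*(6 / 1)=-2096488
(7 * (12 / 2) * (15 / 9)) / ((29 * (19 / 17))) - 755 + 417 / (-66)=-9202519 / 12122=-759.16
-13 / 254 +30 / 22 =3667 / 2794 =1.31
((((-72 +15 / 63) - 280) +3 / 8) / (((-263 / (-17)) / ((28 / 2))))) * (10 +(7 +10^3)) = -340207179 / 1052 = -323390.85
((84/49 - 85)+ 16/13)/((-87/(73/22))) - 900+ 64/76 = -988410629/1103102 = -896.03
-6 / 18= -1 / 3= -0.33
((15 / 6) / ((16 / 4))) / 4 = 5 / 32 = 0.16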